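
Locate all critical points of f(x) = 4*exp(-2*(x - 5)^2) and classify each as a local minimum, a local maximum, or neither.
f'(x) = 16*(5 - x)*exp(-2*(x - 5)^2)

Solve f'(x) = 0:
  f'(x) = (80 - 16*x)·exp(-2*(x - 5)^2) and exp(-2*(x - 5)^2) > 0 for every x, so f'(x) = 0 ⇔ 80 - 16*x = 0.
  Factor: 80 - 16*x = -16*(x - 5) = 0.
  ⇒ x = 5

f''(x) = 16*(4*(x - 5)^2 - 1)*exp(-2*(x - 5)^2)
Second-derivative test at each critical point:
  f''(5) = -16 < 0 → local maximum

Critical points: x = 5 (local maximum)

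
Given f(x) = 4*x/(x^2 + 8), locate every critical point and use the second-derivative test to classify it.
f'(x) = 4*(8 - x^2)/(x^4 + 16*x^2 + 64)

Solve f'(x) = 0:
  f'(x) = -4*(x^2 - 8)/(x^2 + 8)^2; the denominator is positive wherever f is defined, so f'(x) = 0 ⇔ 32 - 4*x^2 = 0.
  Factor: 32 - 4*x^2 = -4*(x^2 - 8); x^2 - 8 = 0 has no rational roots; quadratic formula: x = (0 ± √32)/2.
  ⇒ x = -2*sqrt(2) ≈ -2.8284, 2*sqrt(2) ≈ 2.8284

f''(x) = 8*x*(x^2 - 24)/(x^2 + 8)^3
Second-derivative test at each critical point:
  f''(-2.8284) = 0.0884 > 0 → local minimum
  f''(2.8284) = -0.0884 < 0 → local maximum

Critical points: x = -2*sqrt(2) ≈ -2.8284 (local minimum); x = 2*sqrt(2) ≈ 2.8284 (local maximum)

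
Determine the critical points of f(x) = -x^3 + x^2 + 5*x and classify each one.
f'(x) = -3*x^2 + 2*x + 5

Solve f'(x) = 0:
  Factor: -3*x^2 + 2*x + 5 = -(x + 1)*(3*x - 5) = 0.
  ⇒ x = -1, 5/3

f''(x) = 2 - 6*x
Second-derivative test at each critical point:
  f''(-1) = 8 > 0 → local minimum
  f''(5/3) = -8 < 0 → local maximum

Critical points: x = -1 (local minimum); x = 5/3 (local maximum)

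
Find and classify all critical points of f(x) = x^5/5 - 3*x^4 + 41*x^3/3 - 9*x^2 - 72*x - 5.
f'(x) = x^4 - 12*x^3 + 41*x^2 - 18*x - 72

Solve f'(x) = 0:
  Factor: x^4 - 12*x^3 + 41*x^2 - 18*x - 72 = (x - 6)*(x - 4)*(x - 3)*(x + 1) = 0.
  ⇒ x = -1, 3, 4, 6

f''(x) = 4*x^3 - 36*x^2 + 82*x - 18
Second-derivative test at each critical point:
  f''(-1) = -140 < 0 → local maximum
  f''(3) = 12 > 0 → local minimum
  f''(4) = -10 < 0 → local maximum
  f''(6) = 42 > 0 → local minimum

Critical points: x = -1 (local maximum); x = 3 (local minimum); x = 4 (local maximum); x = 6 (local minimum)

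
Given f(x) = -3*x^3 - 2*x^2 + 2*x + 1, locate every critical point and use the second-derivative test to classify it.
f'(x) = -9*x^2 - 4*x + 2

Solve f'(x) = 0:
  9*x^2 + 4*x - 2 = 0 has no rational roots; quadratic formula: x = (-4 ± √88)/18.
  ⇒ x = -sqrt(22)/9 - 2/9 ≈ -0.7434, -2/9 + sqrt(22)/9 ≈ 0.2989

f''(x) = -18*x - 4
Second-derivative test at each critical point:
  f''(-0.7434) = 9.3808 > 0 → local minimum
  f''(0.2989) = -9.3808 < 0 → local maximum

Critical points: x = -sqrt(22)/9 - 2/9 ≈ -0.7434 (local minimum); x = -2/9 + sqrt(22)/9 ≈ 0.2989 (local maximum)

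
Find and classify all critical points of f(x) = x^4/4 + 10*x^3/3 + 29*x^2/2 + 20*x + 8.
f'(x) = x^3 + 10*x^2 + 29*x + 20

Solve f'(x) = 0:
  Factor: x^3 + 10*x^2 + 29*x + 20 = (x + 1)*(x + 4)*(x + 5) = 0.
  ⇒ x = -5, -4, -1

f''(x) = 3*x^2 + 20*x + 29
Second-derivative test at each critical point:
  f''(-5) = 4 > 0 → local minimum
  f''(-4) = -3 < 0 → local maximum
  f''(-1) = 12 > 0 → local minimum

Critical points: x = -5 (local minimum); x = -4 (local maximum); x = -1 (local minimum)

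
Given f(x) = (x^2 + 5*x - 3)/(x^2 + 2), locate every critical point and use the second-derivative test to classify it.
f'(x) = 5*(-x^2 + 2*x + 2)/(x^4 + 4*x^2 + 4)

Solve f'(x) = 0:
  f'(x) = -5*(x^2 - 2*x - 2)/(x^2 + 2)^2; the denominator is positive wherever f is defined, so f'(x) = 0 ⇔ -5*x^2 + 10*x + 10 = 0.
  Factor: -5*x^2 + 10*x + 10 = -5*(x^2 - 2*x - 2); x^2 - 2*x - 2 = 0 has no rational roots; quadratic formula: x = (2 ± √12)/2.
  ⇒ x = 1 - sqrt(3) ≈ -0.7321, 1 + sqrt(3) ≈ 2.7321

f''(x) = 10*(x^3 - 3*x^2 - 6*x + 2)/(x^6 + 6*x^4 + 12*x^2 + 8)
Second-derivative test at each critical point:
  f''(-0.7321) = 2.6934 > 0 → local minimum
  f''(2.7321) = -0.1934 < 0 → local maximum

Critical points: x = 1 - sqrt(3) ≈ -0.7321 (local minimum); x = 1 + sqrt(3) ≈ 2.7321 (local maximum)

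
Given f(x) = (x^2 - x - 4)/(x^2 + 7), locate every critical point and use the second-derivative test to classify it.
f'(x) = (x^2 + 22*x - 7)/(x^4 + 14*x^2 + 49)

Solve f'(x) = 0:
  f'(x) = (x^2 + 22*x - 7)/(x^2 + 7)^2; the denominator is positive wherever f is defined, so f'(x) = 0 ⇔ x^2 + 22*x - 7 = 0.
  x^2 + 22*x - 7 = 0 has no rational roots; quadratic formula: x = (-22 ± √512)/2.
  ⇒ x = -8*sqrt(2) - 11 ≈ -22.3137, -11 + 8*sqrt(2) ≈ 0.3137

f''(x) = 2*(-x^3 - 33*x^2 + 21*x + 77)/(x^6 + 21*x^4 + 147*x^2 + 343)
Second-derivative test at each critical point:
  f''(-22.3137) = -8.876e-05 < 0 → local maximum
  f''(0.3137) = 0.4491 > 0 → local minimum

Critical points: x = -8*sqrt(2) - 11 ≈ -22.3137 (local maximum); x = -11 + 8*sqrt(2) ≈ 0.3137 (local minimum)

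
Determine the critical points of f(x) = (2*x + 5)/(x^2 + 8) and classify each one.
f'(x) = 2*(-x^2 - 5*x + 8)/(x^4 + 16*x^2 + 64)

Solve f'(x) = 0:
  f'(x) = -2*(x^2 + 5*x - 8)/(x^2 + 8)^2; the denominator is positive wherever f is defined, so f'(x) = 0 ⇔ -2*x^2 - 10*x + 16 = 0.
  Factor: -2*x^2 - 10*x + 16 = -2*(x^2 + 5*x - 8); x^2 + 5*x - 8 = 0 has no rational roots; quadratic formula: x = (-5 ± √57)/2.
  ⇒ x = -sqrt(57)/2 - 5/2 ≈ -6.2749, -5/2 + sqrt(57)/2 ≈ 1.2749

f''(x) = 2*(4*x^2*(2*x + 5) - (6*x + 5)*(x^2 + 8))/(x^2 + 8)^3
Second-derivative test at each critical point:
  f''(-6.2749) = 0.0067 > 0 → local minimum
  f''(1.2749) = -0.1630 < 0 → local maximum

Critical points: x = -sqrt(57)/2 - 5/2 ≈ -6.2749 (local minimum); x = -5/2 + sqrt(57)/2 ≈ 1.2749 (local maximum)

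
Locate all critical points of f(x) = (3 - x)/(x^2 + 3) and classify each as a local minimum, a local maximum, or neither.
f'(x) = (-x^2 + 2*x*(x - 3) - 3)/(x^2 + 3)^2

Solve f'(x) = 0:
  f'(x) = (x^2 - 6*x - 3)/(x^2 + 3)^2; the denominator is positive wherever f is defined, so f'(x) = 0 ⇔ x^2 - 6*x - 3 = 0.
  x^2 - 6*x - 3 = 0 has no rational roots; quadratic formula: x = (6 ± √48)/2.
  ⇒ x = 3 - 2*sqrt(3) ≈ -0.4641, 3 + 2*sqrt(3) ≈ 6.4641

f''(x) = 2*(4*x^2*(3 - x) + 3*(x - 1)*(x^2 + 3))/(x^2 + 3)^3
Second-derivative test at each critical point:
  f''(-0.4641) = -0.6701 < 0 → local maximum
  f''(6.4641) = 0.0035 > 0 → local minimum

Critical points: x = 3 - 2*sqrt(3) ≈ -0.4641 (local maximum); x = 3 + 2*sqrt(3) ≈ 6.4641 (local minimum)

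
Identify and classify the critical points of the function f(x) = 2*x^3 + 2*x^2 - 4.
f'(x) = 2*x*(3*x + 2)

Solve f'(x) = 0:
  Factor: 6*x^2 + 4*x = 2*x*(3*x + 2) = 0.
  ⇒ x = -2/3, 0

f''(x) = 12*x + 4
Second-derivative test at each critical point:
  f''(-2/3) = -4 < 0 → local maximum
  f''(0) = 4 > 0 → local minimum

Critical points: x = -2/3 (local maximum); x = 0 (local minimum)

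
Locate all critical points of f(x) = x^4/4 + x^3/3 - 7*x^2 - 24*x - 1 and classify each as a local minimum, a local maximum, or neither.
f'(x) = x^3 + x^2 - 14*x - 24

Solve f'(x) = 0:
  Factor: x^3 + x^2 - 14*x - 24 = (x - 4)*(x + 2)*(x + 3) = 0.
  ⇒ x = -3, -2, 4

f''(x) = 3*x^2 + 2*x - 14
Second-derivative test at each critical point:
  f''(-3) = 7 > 0 → local minimum
  f''(-2) = -6 < 0 → local maximum
  f''(4) = 42 > 0 → local minimum

Critical points: x = -3 (local minimum); x = -2 (local maximum); x = 4 (local minimum)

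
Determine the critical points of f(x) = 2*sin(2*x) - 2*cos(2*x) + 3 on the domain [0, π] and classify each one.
f'(x) = 4*sqrt(2)*sin(2*x + pi/4)

Solve f'(x) = 0 on [0, π]:
  f'(x) = 0 ⇔ 2*cos(2*x) = -2*sin(2*x) ⇔ tan(2*x) = -1, i.e. 2*x = arctan(-1) + nπ; keep the solutions lying in [0, π].
  ⇒ x = 3*pi/8 ≈ 1.1781, 7*pi/8 ≈ 2.7489

f''(x) = 8*sqrt(2)*cos(2*x + pi/4)
Second-derivative test at each critical point:
  f''(1.1781) = -11.3137 < 0 → local maximum
  f''(2.7489) = 11.3137 > 0 → local minimum

Critical points: x = 3*pi/8 ≈ 1.1781 (local maximum); x = 7*pi/8 ≈ 2.7489 (local minimum)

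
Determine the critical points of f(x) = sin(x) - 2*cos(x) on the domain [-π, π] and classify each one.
f'(x) = 2*sin(x) + cos(x)

Solve f'(x) = 0 on [-π, π]:
  f'(x) = 0 ⇔ cos(x) = -2*sin(x) ⇔ tan(x) = -1/2, i.e. x = arctan(-1/2) + nπ; keep the solutions lying in [-π, π].
  ⇒ x = -atan(1/2) ≈ -0.4636, pi - atan(1/2) ≈ 2.6779

f''(x) = -sin(x) + 2*cos(x)
Second-derivative test at each critical point:
  f''(-0.4636) = 2.2361 > 0 → local minimum
  f''(2.6779) = -2.2361 < 0 → local maximum

Critical points: x = -atan(1/2) ≈ -0.4636 (local minimum); x = pi - atan(1/2) ≈ 2.6779 (local maximum)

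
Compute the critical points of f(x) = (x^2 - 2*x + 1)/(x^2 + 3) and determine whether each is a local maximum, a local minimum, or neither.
f'(x) = 2*(x^2 + 2*x - 3)/(x^4 + 6*x^2 + 9)

Solve f'(x) = 0:
  f'(x) = 2*(x - 1)*(x + 3)/(x^2 + 3)^2; the denominator is positive wherever f is defined, so f'(x) = 0 ⇔ 2*x^2 + 4*x - 6 = 0.
  Factor: 2*x^2 + 4*x - 6 = 2*(x - 1)*(x + 3) = 0.
  ⇒ x = -3, 1

f''(x) = 4*(-x^3 - 3*x^2 + 9*x + 3)/(x^6 + 9*x^4 + 27*x^2 + 27)
Second-derivative test at each critical point:
  f''(-3) = -1/18 < 0 → local maximum
  f''(1) = 1/2 > 0 → local minimum

Critical points: x = -3 (local maximum); x = 1 (local minimum)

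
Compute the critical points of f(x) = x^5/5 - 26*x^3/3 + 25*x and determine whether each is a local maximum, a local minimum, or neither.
f'(x) = x^4 - 26*x^2 + 25

Solve f'(x) = 0:
  Factor: x^4 - 26*x^2 + 25 = (x - 5)*(x - 1)*(x + 1)*(x + 5) = 0.
  ⇒ x = -5, -1, 1, 5

f''(x) = 4*x*(x^2 - 13)
Second-derivative test at each critical point:
  f''(-5) = -240 < 0 → local maximum
  f''(-1) = 48 > 0 → local minimum
  f''(1) = -48 < 0 → local maximum
  f''(5) = 240 > 0 → local minimum

Critical points: x = -5 (local maximum); x = -1 (local minimum); x = 1 (local maximum); x = 5 (local minimum)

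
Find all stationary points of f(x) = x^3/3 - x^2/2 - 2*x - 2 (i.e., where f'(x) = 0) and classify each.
f'(x) = x^2 - x - 2

Solve f'(x) = 0:
  Factor: x^2 - x - 2 = (x - 2)*(x + 1) = 0.
  ⇒ x = -1, 2

f''(x) = 2*x - 1
Second-derivative test at each critical point:
  f''(-1) = -3 < 0 → local maximum
  f''(2) = 3 > 0 → local minimum

Critical points: x = -1 (local maximum); x = 2 (local minimum)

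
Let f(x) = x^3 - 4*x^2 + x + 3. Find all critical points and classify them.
f'(x) = 3*x^2 - 8*x + 1

Solve f'(x) = 0:
  3*x^2 - 8*x + 1 = 0 has no rational roots; quadratic formula: x = (8 ± √52)/6.
  ⇒ x = 4/3 - sqrt(13)/3 ≈ 0.1315, sqrt(13)/3 + 4/3 ≈ 2.5352

f''(x) = 6*x - 8
Second-derivative test at each critical point:
  f''(0.1315) = -7.2111 < 0 → local maximum
  f''(2.5352) = 7.2111 > 0 → local minimum

Critical points: x = 4/3 - sqrt(13)/3 ≈ 0.1315 (local maximum); x = sqrt(13)/3 + 4/3 ≈ 2.5352 (local minimum)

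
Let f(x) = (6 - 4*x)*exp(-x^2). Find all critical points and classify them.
f'(x) = 4*(x*(2*x - 3) - 1)*exp(-x^2)

Solve f'(x) = 0:
  f'(x) = (8*x^2 - 12*x - 4)·exp(-x^2) and exp(-x^2) > 0 for every x, so f'(x) = 0 ⇔ 8*x^2 - 12*x - 4 = 0.
  Factor: 8*x^2 - 12*x - 4 = 4*(2*x^2 - 3*x - 1); 2*x^2 - 3*x - 1 = 0 has no rational roots; quadratic formula: x = (3 ± √17)/4.
  ⇒ x = 3/4 - sqrt(17)/4 ≈ -0.2808, 3/4 + sqrt(17)/4 ≈ 1.7808

f''(x) = 4*(2*x^2*(3 - 2*x) + 6*x - 3)*exp(-x^2)
Second-derivative test at each critical point:
  f''(-0.2808) = -15.2422 < 0 → local maximum
  f''(1.7808) = 0.6919 > 0 → local minimum

Critical points: x = 3/4 - sqrt(17)/4 ≈ -0.2808 (local maximum); x = 3/4 + sqrt(17)/4 ≈ 1.7808 (local minimum)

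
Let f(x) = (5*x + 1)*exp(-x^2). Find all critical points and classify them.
f'(x) = (-2*x*(5*x + 1) + 5)*exp(-x^2)

Solve f'(x) = 0:
  f'(x) = (-10*x^2 - 2*x + 5)·exp(-x^2) and exp(-x^2) > 0 for every x, so f'(x) = 0 ⇔ -10*x^2 - 2*x + 5 = 0.
  10*x^2 + 2*x - 5 = 0 has no rational roots; quadratic formula: x = (-2 ± √204)/20.
  ⇒ x = -sqrt(51)/10 - 1/10 ≈ -0.8141, -1/10 + sqrt(51)/10 ≈ 0.6141

f''(x) = 2*(2*x^2*(5*x + 1) - 15*x - 1)*exp(-x^2)
Second-derivative test at each critical point:
  f''(-0.8141) = 7.3613 > 0 → local minimum
  f''(0.6141) = -9.7952 < 0 → local maximum

Critical points: x = -sqrt(51)/10 - 1/10 ≈ -0.8141 (local minimum); x = -1/10 + sqrt(51)/10 ≈ 0.6141 (local maximum)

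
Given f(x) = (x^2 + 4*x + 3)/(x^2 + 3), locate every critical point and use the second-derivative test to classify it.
f'(x) = 4*(3 - x^2)/(x^4 + 6*x^2 + 9)

Solve f'(x) = 0:
  f'(x) = -4*(x^2 - 3)/(x^2 + 3)^2; the denominator is positive wherever f is defined, so f'(x) = 0 ⇔ 12 - 4*x^2 = 0.
  Factor: 12 - 4*x^2 = -4*(x^2 - 3); x^2 - 3 = 0 has no rational roots; quadratic formula: x = (0 ± √12)/2.
  ⇒ x = -sqrt(3) ≈ -1.7321, sqrt(3) ≈ 1.7321

f''(x) = 8*x*(x^2 - 9)/(x^6 + 9*x^4 + 27*x^2 + 27)
Second-derivative test at each critical point:
  f''(-1.7321) = 0.3849 > 0 → local minimum
  f''(1.7321) = -0.3849 < 0 → local maximum

Critical points: x = -sqrt(3) ≈ -1.7321 (local minimum); x = sqrt(3) ≈ 1.7321 (local maximum)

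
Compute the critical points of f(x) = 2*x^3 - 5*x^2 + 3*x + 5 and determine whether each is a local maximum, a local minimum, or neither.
f'(x) = 6*x^2 - 10*x + 3

Solve f'(x) = 0:
  6*x^2 - 10*x + 3 = 0 has no rational roots; quadratic formula: x = (10 ± √28)/12.
  ⇒ x = 5/6 - sqrt(7)/6 ≈ 0.3924, sqrt(7)/6 + 5/6 ≈ 1.2743

f''(x) = 12*x - 10
Second-derivative test at each critical point:
  f''(0.3924) = -5.2915 < 0 → local maximum
  f''(1.2743) = 5.2915 > 0 → local minimum

Critical points: x = 5/6 - sqrt(7)/6 ≈ 0.3924 (local maximum); x = sqrt(7)/6 + 5/6 ≈ 1.2743 (local minimum)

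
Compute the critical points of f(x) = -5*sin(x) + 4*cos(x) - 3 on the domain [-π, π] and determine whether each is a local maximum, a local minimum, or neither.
f'(x) = -4*sin(x) - 5*cos(x)

Solve f'(x) = 0 on [-π, π]:
  f'(x) = 0 ⇔ -5*cos(x) = 4*sin(x) ⇔ tan(x) = -5/4, i.e. x = arctan(-5/4) + nπ; keep the solutions lying in [-π, π].
  ⇒ x = -atan(5/4) ≈ -0.8961, pi - atan(5/4) ≈ 2.2455

f''(x) = 5*sin(x) - 4*cos(x)
Second-derivative test at each critical point:
  f''(-0.8961) = -6.4031 < 0 → local maximum
  f''(2.2455) = 6.4031 > 0 → local minimum

Critical points: x = -atan(5/4) ≈ -0.8961 (local maximum); x = pi - atan(5/4) ≈ 2.2455 (local minimum)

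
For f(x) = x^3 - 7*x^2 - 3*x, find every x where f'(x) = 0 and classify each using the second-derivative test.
f'(x) = 3*x^2 - 14*x - 3

Solve f'(x) = 0:
  3*x^2 - 14*x - 3 = 0 has no rational roots; quadratic formula: x = (14 ± √232)/6.
  ⇒ x = 7/3 - sqrt(58)/3 ≈ -0.2053, 7/3 + sqrt(58)/3 ≈ 4.8719

f''(x) = 6*x - 14
Second-derivative test at each critical point:
  f''(-0.2053) = -15.2315 < 0 → local maximum
  f''(4.8719) = 15.2315 > 0 → local minimum

Critical points: x = 7/3 - sqrt(58)/3 ≈ -0.2053 (local maximum); x = 7/3 + sqrt(58)/3 ≈ 4.8719 (local minimum)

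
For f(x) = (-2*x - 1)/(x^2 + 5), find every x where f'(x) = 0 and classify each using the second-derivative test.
f'(x) = 2*(x^2 + x - 5)/(x^4 + 10*x^2 + 25)

Solve f'(x) = 0:
  f'(x) = 2*(x^2 + x - 5)/(x^2 + 5)^2; the denominator is positive wherever f is defined, so f'(x) = 0 ⇔ 2*x^2 + 2*x - 10 = 0.
  Factor: 2*x^2 + 2*x - 10 = 2*(x^2 + x - 5); x^2 + x - 5 = 0 has no rational roots; quadratic formula: x = (-1 ± √21)/2.
  ⇒ x = -sqrt(21)/2 - 1/2 ≈ -2.7913, -1/2 + sqrt(21)/2 ≈ 1.7913

f''(x) = 2*(-4*x^2*(2*x + 1) + (6*x + 1)*(x^2 + 5))/(x^2 + 5)^3
Second-derivative test at each critical point:
  f''(-2.7913) = -0.0560 < 0 → local maximum
  f''(1.7913) = 0.1360 > 0 → local minimum

Critical points: x = -sqrt(21)/2 - 1/2 ≈ -2.7913 (local maximum); x = -1/2 + sqrt(21)/2 ≈ 1.7913 (local minimum)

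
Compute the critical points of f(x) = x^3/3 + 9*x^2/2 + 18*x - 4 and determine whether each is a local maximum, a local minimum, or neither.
f'(x) = x^2 + 9*x + 18

Solve f'(x) = 0:
  Factor: x^2 + 9*x + 18 = (x + 3)*(x + 6) = 0.
  ⇒ x = -6, -3

f''(x) = 2*x + 9
Second-derivative test at each critical point:
  f''(-6) = -3 < 0 → local maximum
  f''(-3) = 3 > 0 → local minimum

Critical points: x = -6 (local maximum); x = -3 (local minimum)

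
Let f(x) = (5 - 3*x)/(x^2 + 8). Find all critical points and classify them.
f'(x) = (3*x^2 - 10*x - 24)/(x^4 + 16*x^2 + 64)

Solve f'(x) = 0:
  f'(x) = (3*x^2 - 10*x - 24)/(x^2 + 8)^2; the denominator is positive wherever f is defined, so f'(x) = 0 ⇔ 3*x^2 - 10*x - 24 = 0.
  3*x^2 - 10*x - 24 = 0 has no rational roots; quadratic formula: x = (10 ± √388)/6.
  ⇒ x = 5/3 - sqrt(97)/3 ≈ -1.6163, 5/3 + sqrt(97)/3 ≈ 4.9496

f''(x) = 2*(4*x^2*(5 - 3*x) + (9*x - 5)*(x^2 + 8))/(x^2 + 8)^3
Second-derivative test at each critical point:
  f''(-1.6163) = -0.1749 < 0 → local maximum
  f''(4.9496) = 0.0187 > 0 → local minimum

Critical points: x = 5/3 - sqrt(97)/3 ≈ -1.6163 (local maximum); x = 5/3 + sqrt(97)/3 ≈ 4.9496 (local minimum)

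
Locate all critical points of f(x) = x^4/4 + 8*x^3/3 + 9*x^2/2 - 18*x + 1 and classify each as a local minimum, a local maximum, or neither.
f'(x) = x^3 + 8*x^2 + 9*x - 18

Solve f'(x) = 0:
  Factor: x^3 + 8*x^2 + 9*x - 18 = (x - 1)*(x + 3)*(x + 6) = 0.
  ⇒ x = -6, -3, 1

f''(x) = 3*x^2 + 16*x + 9
Second-derivative test at each critical point:
  f''(-6) = 21 > 0 → local minimum
  f''(-3) = -12 < 0 → local maximum
  f''(1) = 28 > 0 → local minimum

Critical points: x = -6 (local minimum); x = -3 (local maximum); x = 1 (local minimum)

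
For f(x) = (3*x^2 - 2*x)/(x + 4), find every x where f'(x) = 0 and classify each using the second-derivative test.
f'(x) = (3*x^2 + 24*x - 8)/(x^2 + 8*x + 16)

Solve f'(x) = 0:
  f'(x) = (3*x^2 + 24*x - 8)/(x + 4)^2; the denominator is positive wherever f is defined, so f'(x) = 0 ⇔ 3*x^2 + 24*x - 8 = 0.
  3*x^2 + 24*x - 8 = 0 has no rational roots; quadratic formula: x = (-24 ± √672)/6.
  ⇒ x = -2*sqrt(42)/3 - 4 ≈ -8.3205, -4 + 2*sqrt(42)/3 ≈ 0.3205

f''(x) = 112/(x^3 + 12*x^2 + 48*x + 64)
Second-derivative test at each critical point:
  f''(-8.3205) = -1.3887 < 0 → local maximum
  f''(0.3205) = 1.3887 > 0 → local minimum

Critical points: x = -2*sqrt(42)/3 - 4 ≈ -8.3205 (local maximum); x = -4 + 2*sqrt(42)/3 ≈ 0.3205 (local minimum)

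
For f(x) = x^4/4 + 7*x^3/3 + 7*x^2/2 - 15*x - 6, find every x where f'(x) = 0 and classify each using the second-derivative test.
f'(x) = x^3 + 7*x^2 + 7*x - 15

Solve f'(x) = 0:
  Factor: x^3 + 7*x^2 + 7*x - 15 = (x - 1)*(x + 3)*(x + 5) = 0.
  ⇒ x = -5, -3, 1

f''(x) = 3*x^2 + 14*x + 7
Second-derivative test at each critical point:
  f''(-5) = 12 > 0 → local minimum
  f''(-3) = -8 < 0 → local maximum
  f''(1) = 24 > 0 → local minimum

Critical points: x = -5 (local minimum); x = -3 (local maximum); x = 1 (local minimum)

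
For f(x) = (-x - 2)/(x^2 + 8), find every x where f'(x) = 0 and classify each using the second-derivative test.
f'(x) = (-x^2 + 2*x*(x + 2) - 8)/(x^2 + 8)^2

Solve f'(x) = 0:
  f'(x) = (x^2 + 4*x - 8)/(x^2 + 8)^2; the denominator is positive wherever f is defined, so f'(x) = 0 ⇔ x^2 + 4*x - 8 = 0.
  x^2 + 4*x - 8 = 0 has no rational roots; quadratic formula: x = (-4 ± √48)/2.
  ⇒ x = -2*sqrt(3) - 2 ≈ -5.4641, -2 + 2*sqrt(3) ≈ 1.4641

f''(x) = 2*(-4*x^2*(x + 2) + (3*x + 2)*(x^2 + 8))/(x^2 + 8)^3
Second-derivative test at each critical point:
  f''(-5.4641) = -0.0048 < 0 → local maximum
  f''(1.4641) = 0.0673 > 0 → local minimum

Critical points: x = -2*sqrt(3) - 2 ≈ -5.4641 (local maximum); x = -2 + 2*sqrt(3) ≈ 1.4641 (local minimum)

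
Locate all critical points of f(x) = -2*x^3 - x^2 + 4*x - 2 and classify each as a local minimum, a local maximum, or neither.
f'(x) = -6*x^2 - 2*x + 4

Solve f'(x) = 0:
  Factor: -6*x^2 - 2*x + 4 = -2*(x + 1)*(3*x - 2) = 0.
  ⇒ x = -1, 2/3

f''(x) = -12*x - 2
Second-derivative test at each critical point:
  f''(-1) = 10 > 0 → local minimum
  f''(2/3) = -10 < 0 → local maximum

Critical points: x = -1 (local minimum); x = 2/3 (local maximum)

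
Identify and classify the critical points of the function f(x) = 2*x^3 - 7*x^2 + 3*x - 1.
f'(x) = 6*x^2 - 14*x + 3

Solve f'(x) = 0:
  6*x^2 - 14*x + 3 = 0 has no rational roots; quadratic formula: x = (14 ± √124)/12.
  ⇒ x = 7/6 - sqrt(31)/6 ≈ 0.2387, sqrt(31)/6 + 7/6 ≈ 2.0946

f''(x) = 12*x - 14
Second-derivative test at each critical point:
  f''(0.2387) = -11.1355 < 0 → local maximum
  f''(2.0946) = 11.1355 > 0 → local minimum

Critical points: x = 7/6 - sqrt(31)/6 ≈ 0.2387 (local maximum); x = sqrt(31)/6 + 7/6 ≈ 2.0946 (local minimum)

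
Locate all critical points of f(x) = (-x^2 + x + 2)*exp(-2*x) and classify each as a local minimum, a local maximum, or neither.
f'(x) = (2*x^2 - 4*x - 3)*exp(-2*x)

Solve f'(x) = 0:
  f'(x) = (2*x^2 - 4*x - 3)·exp(-2*x) and exp(-2*x) > 0 for every x, so f'(x) = 0 ⇔ 2*x^2 - 4*x - 3 = 0.
  2*x^2 - 4*x - 3 = 0 has no rational roots; quadratic formula: x = (4 ± √40)/4.
  ⇒ x = 1 - sqrt(10)/2 ≈ -0.5811, 1 + sqrt(10)/2 ≈ 2.5811

f''(x) = 2*(-2*x^2 + 6*x + 1)*exp(-2*x)
Second-derivative test at each critical point:
  f''(-0.5811) = -20.2209 < 0 → local maximum
  f''(2.5811) = 0.0362 > 0 → local minimum

Critical points: x = 1 - sqrt(10)/2 ≈ -0.5811 (local maximum); x = 1 + sqrt(10)/2 ≈ 2.5811 (local minimum)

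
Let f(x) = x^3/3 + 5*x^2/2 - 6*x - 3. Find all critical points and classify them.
f'(x) = x^2 + 5*x - 6

Solve f'(x) = 0:
  Factor: x^2 + 5*x - 6 = (x - 1)*(x + 6) = 0.
  ⇒ x = -6, 1

f''(x) = 2*x + 5
Second-derivative test at each critical point:
  f''(-6) = -7 < 0 → local maximum
  f''(1) = 7 > 0 → local minimum

Critical points: x = -6 (local maximum); x = 1 (local minimum)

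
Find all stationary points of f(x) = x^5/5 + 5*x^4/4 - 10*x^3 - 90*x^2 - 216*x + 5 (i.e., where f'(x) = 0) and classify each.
f'(x) = x^4 + 5*x^3 - 30*x^2 - 180*x - 216

Solve f'(x) = 0:
  Factor: x^4 + 5*x^3 - 30*x^2 - 180*x - 216 = (x - 6)*(x + 2)*(x + 3)*(x + 6) = 0.
  ⇒ x = -6, -3, -2, 6

f''(x) = 4*x^3 + 15*x^2 - 60*x - 180
Second-derivative test at each critical point:
  f''(-6) = -144 < 0 → local maximum
  f''(-3) = 27 > 0 → local minimum
  f''(-2) = -32 < 0 → local maximum
  f''(6) = 864 > 0 → local minimum

Critical points: x = -6 (local maximum); x = -3 (local minimum); x = -2 (local maximum); x = 6 (local minimum)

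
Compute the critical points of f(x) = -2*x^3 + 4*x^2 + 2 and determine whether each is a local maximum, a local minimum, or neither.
f'(x) = 2*x*(4 - 3*x)

Solve f'(x) = 0:
  Factor: -6*x^2 + 8*x = -2*x*(3*x - 4) = 0.
  ⇒ x = 0, 4/3

f''(x) = 8 - 12*x
Second-derivative test at each critical point:
  f''(0) = 8 > 0 → local minimum
  f''(4/3) = -8 < 0 → local maximum

Critical points: x = 0 (local minimum); x = 4/3 (local maximum)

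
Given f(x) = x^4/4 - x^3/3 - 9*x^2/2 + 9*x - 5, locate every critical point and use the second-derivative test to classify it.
f'(x) = x^3 - x^2 - 9*x + 9

Solve f'(x) = 0:
  Factor: x^3 - x^2 - 9*x + 9 = (x - 3)*(x - 1)*(x + 3) = 0.
  ⇒ x = -3, 1, 3

f''(x) = 3*x^2 - 2*x - 9
Second-derivative test at each critical point:
  f''(-3) = 24 > 0 → local minimum
  f''(1) = -8 < 0 → local maximum
  f''(3) = 12 > 0 → local minimum

Critical points: x = -3 (local minimum); x = 1 (local maximum); x = 3 (local minimum)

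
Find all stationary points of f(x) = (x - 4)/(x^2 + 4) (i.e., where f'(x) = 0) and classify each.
f'(x) = (x^2 - 2*x*(x - 4) + 4)/(x^2 + 4)^2

Solve f'(x) = 0:
  f'(x) = -(x^2 - 8*x - 4)/(x^2 + 4)^2; the denominator is positive wherever f is defined, so f'(x) = 0 ⇔ -x^2 + 8*x + 4 = 0.
  x^2 - 8*x - 4 = 0 has no rational roots; quadratic formula: x = (8 ± √80)/2.
  ⇒ x = 4 - 2*sqrt(5) ≈ -0.4721, 4 + 2*sqrt(5) ≈ 8.4721

f''(x) = 2*(4*x^2*(x - 4) + (4 - 3*x)*(x^2 + 4))/(x^2 + 4)^3
Second-derivative test at each critical point:
  f''(-0.4721) = 0.5016 > 0 → local minimum
  f''(8.4721) = -0.0016 < 0 → local maximum

Critical points: x = 4 - 2*sqrt(5) ≈ -0.4721 (local minimum); x = 4 + 2*sqrt(5) ≈ 8.4721 (local maximum)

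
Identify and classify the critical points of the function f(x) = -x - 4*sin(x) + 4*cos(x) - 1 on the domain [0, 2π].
f'(x) = -4*sqrt(2)*sin(x + pi/4) - 1

Solve f'(x) = 0 on [0, 2π]:
  f'(x) = 0 ⇔ -4*sin(x) - 4*cos(x) = 1. Write the left side as R·cos(x + φ) with R = √((-4)² + 4²) = 4*sqrt(2), cos φ = -sqrt(2)/2, sin φ = sqrt(2)/2; then cos(x + φ) = sqrt(2)/8. Solve for x and keep the solutions lying in [0, 2π].
  ⇒ x = atan((-1 + sqrt(31))/(-sqrt(31) - 1)) + pi ≈ 2.5339, atan((-sqrt(31) - 1)/(-1 + sqrt(31))) + 2*pi ≈ 5.3201

f''(x) = -4*sqrt(2)*cos(x + pi/4)
Second-derivative test at each critical point:
  f''(2.5339) = 5.5678 > 0 → local minimum
  f''(5.3201) = -5.5678 < 0 → local maximum

Critical points: x = atan((-1 + sqrt(31))/(-sqrt(31) - 1)) + pi ≈ 2.5339 (local minimum); x = atan((-sqrt(31) - 1)/(-1 + sqrt(31))) + 2*pi ≈ 5.3201 (local maximum)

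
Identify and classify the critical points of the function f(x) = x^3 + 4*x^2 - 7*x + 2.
f'(x) = 3*x^2 + 8*x - 7

Solve f'(x) = 0:
  3*x^2 + 8*x - 7 = 0 has no rational roots; quadratic formula: x = (-8 ± √148)/6.
  ⇒ x = -sqrt(37)/3 - 4/3 ≈ -3.3609, -4/3 + sqrt(37)/3 ≈ 0.6943

f''(x) = 6*x + 8
Second-derivative test at each critical point:
  f''(-3.3609) = -12.1655 < 0 → local maximum
  f''(0.6943) = 12.1655 > 0 → local minimum

Critical points: x = -sqrt(37)/3 - 4/3 ≈ -3.3609 (local maximum); x = -4/3 + sqrt(37)/3 ≈ 0.6943 (local minimum)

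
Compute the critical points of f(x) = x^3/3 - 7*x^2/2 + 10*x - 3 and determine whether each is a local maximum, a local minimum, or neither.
f'(x) = x^2 - 7*x + 10

Solve f'(x) = 0:
  Factor: x^2 - 7*x + 10 = (x - 5)*(x - 2) = 0.
  ⇒ x = 2, 5

f''(x) = 2*x - 7
Second-derivative test at each critical point:
  f''(2) = -3 < 0 → local maximum
  f''(5) = 3 > 0 → local minimum

Critical points: x = 2 (local maximum); x = 5 (local minimum)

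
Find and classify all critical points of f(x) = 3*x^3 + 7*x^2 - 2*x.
f'(x) = 9*x^2 + 14*x - 2

Solve f'(x) = 0:
  9*x^2 + 14*x - 2 = 0 has no rational roots; quadratic formula: x = (-14 ± √268)/18.
  ⇒ x = -sqrt(67)/9 - 7/9 ≈ -1.6873, -7/9 + sqrt(67)/9 ≈ 0.1317

f''(x) = 18*x + 14
Second-derivative test at each critical point:
  f''(-1.6873) = -16.3707 < 0 → local maximum
  f''(0.1317) = 16.3707 > 0 → local minimum

Critical points: x = -sqrt(67)/9 - 7/9 ≈ -1.6873 (local maximum); x = -7/9 + sqrt(67)/9 ≈ 0.1317 (local minimum)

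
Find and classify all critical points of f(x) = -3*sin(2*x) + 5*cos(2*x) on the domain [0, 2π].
f'(x) = -10*sin(2*x) - 6*cos(2*x)

Solve f'(x) = 0 on [0, 2π]:
  f'(x) = 0 ⇔ -3*cos(2*x) = 5*sin(2*x) ⇔ tan(2*x) = -3/5, i.e. 2*x = arctan(-3/5) + nπ; keep the solutions lying in [0, 2π].
  ⇒ x = -atan(3/5)/2 + pi/2 ≈ 1.3006, pi - atan(3/5)/2 ≈ 2.8714, -atan(3/5)/2 + 3*pi/2 ≈ 4.4422, -atan(3/5)/2 + 2*pi ≈ 6.0130

f''(x) = 12*sin(2*x) - 20*cos(2*x)
Second-derivative test at each critical point:
  f''(1.3006) = 23.3238 > 0 → local minimum
  f''(2.8714) = -23.3238 < 0 → local maximum
  f''(4.4422) = 23.3238 > 0 → local minimum
  f''(6.0130) = -23.3238 < 0 → local maximum

Critical points: x = -atan(3/5)/2 + pi/2 ≈ 1.3006 (local minimum); x = pi - atan(3/5)/2 ≈ 2.8714 (local maximum); x = -atan(3/5)/2 + 3*pi/2 ≈ 4.4422 (local minimum); x = -atan(3/5)/2 + 2*pi ≈ 6.0130 (local maximum)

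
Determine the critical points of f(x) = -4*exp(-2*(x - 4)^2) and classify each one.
f'(x) = 16*(x - 4)*exp(-2*(x - 4)^2)

Solve f'(x) = 0:
  f'(x) = (16*x - 64)·exp(-2*(x - 4)^2) and exp(-2*(x - 4)^2) > 0 for every x, so f'(x) = 0 ⇔ 16*x - 64 = 0.
  Factor: 16*x - 64 = 16*(x - 4) = 0.
  ⇒ x = 4

f''(x) = 16*(1 - 4*(x - 4)^2)*exp(-2*(x - 4)^2)
Second-derivative test at each critical point:
  f''(4) = 16 > 0 → local minimum

Critical points: x = 4 (local minimum)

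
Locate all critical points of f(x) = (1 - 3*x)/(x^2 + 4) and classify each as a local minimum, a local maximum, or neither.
f'(x) = (3*x^2 - 2*x - 12)/(x^4 + 8*x^2 + 16)

Solve f'(x) = 0:
  f'(x) = (3*x^2 - 2*x - 12)/(x^2 + 4)^2; the denominator is positive wherever f is defined, so f'(x) = 0 ⇔ 3*x^2 - 2*x - 12 = 0.
  3*x^2 - 2*x - 12 = 0 has no rational roots; quadratic formula: x = (2 ± √148)/6.
  ⇒ x = 1/3 - sqrt(37)/3 ≈ -1.6943, 1/3 + sqrt(37)/3 ≈ 2.3609

f''(x) = 2*(4*x^2*(1 - 3*x) + (9*x - 1)*(x^2 + 4))/(x^2 + 4)^3
Second-derivative test at each critical point:
  f''(-1.6943) = -0.2577 < 0 → local maximum
  f''(2.3609) = 0.1327 > 0 → local minimum

Critical points: x = 1/3 - sqrt(37)/3 ≈ -1.6943 (local maximum); x = 1/3 + sqrt(37)/3 ≈ 2.3609 (local minimum)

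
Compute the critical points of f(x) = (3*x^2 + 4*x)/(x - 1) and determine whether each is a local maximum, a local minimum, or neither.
f'(x) = (3*x^2 - 6*x - 4)/(x^2 - 2*x + 1)

Solve f'(x) = 0:
  f'(x) = (3*x^2 - 6*x - 4)/(x - 1)^2; the denominator is positive wherever f is defined, so f'(x) = 0 ⇔ 3*x^2 - 6*x - 4 = 0.
  3*x^2 - 6*x - 4 = 0 has no rational roots; quadratic formula: x = (6 ± √84)/6.
  ⇒ x = 1 - sqrt(21)/3 ≈ -0.5275, 1 + sqrt(21)/3 ≈ 2.5275

f''(x) = 14/(x^3 - 3*x^2 + 3*x - 1)
Second-derivative test at each critical point:
  f''(-0.5275) = -3.9279 < 0 → local maximum
  f''(2.5275) = 3.9279 > 0 → local minimum

Critical points: x = 1 - sqrt(21)/3 ≈ -0.5275 (local maximum); x = 1 + sqrt(21)/3 ≈ 2.5275 (local minimum)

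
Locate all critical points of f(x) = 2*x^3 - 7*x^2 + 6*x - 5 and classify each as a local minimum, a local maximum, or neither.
f'(x) = 6*x^2 - 14*x + 6

Solve f'(x) = 0:
  Factor: 6*x^2 - 14*x + 6 = 2*(3*x^2 - 7*x + 3); 3*x^2 - 7*x + 3 = 0 has no rational roots; quadratic formula: x = (7 ± √13)/6.
  ⇒ x = 7/6 - sqrt(13)/6 ≈ 0.5657, sqrt(13)/6 + 7/6 ≈ 1.7676

f''(x) = 12*x - 14
Second-derivative test at each critical point:
  f''(0.5657) = -7.2111 < 0 → local maximum
  f''(1.7676) = 7.2111 > 0 → local minimum

Critical points: x = 7/6 - sqrt(13)/6 ≈ 0.5657 (local maximum); x = sqrt(13)/6 + 7/6 ≈ 1.7676 (local minimum)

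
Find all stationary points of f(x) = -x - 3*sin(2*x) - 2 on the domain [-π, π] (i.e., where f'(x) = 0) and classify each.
f'(x) = 12*sin(x)^2 - 7

Solve f'(x) = 0 on [-π, π]:
  f'(x) = 0 ⇔ cos(2*x) = -1/6, i.e. 2*x = ±arccos(-1/6) + 2nπ; keep the solutions lying in [-π, π].
  ⇒ x = -pi + acos(-1/6)/2 ≈ -2.2725, -acos(-1/6)/2 ≈ -0.8691, acos(-1/6)/2 ≈ 0.8691, pi - acos(-1/6)/2 ≈ 2.2725

f''(x) = 12*sin(2*x)
Second-derivative test at each critical point:
  f''(-2.2725) = 11.8322 > 0 → local minimum
  f''(-0.8691) = -11.8322 < 0 → local maximum
  f''(0.8691) = 11.8322 > 0 → local minimum
  f''(2.2725) = -11.8322 < 0 → local maximum

Critical points: x = -pi + acos(-1/6)/2 ≈ -2.2725 (local minimum); x = -acos(-1/6)/2 ≈ -0.8691 (local maximum); x = acos(-1/6)/2 ≈ 0.8691 (local minimum); x = pi - acos(-1/6)/2 ≈ 2.2725 (local maximum)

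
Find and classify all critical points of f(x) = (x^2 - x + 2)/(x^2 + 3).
f'(x) = (x^2 + 2*x - 3)/(x^4 + 6*x^2 + 9)

Solve f'(x) = 0:
  f'(x) = (x - 1)*(x + 3)/(x^2 + 3)^2; the denominator is positive wherever f is defined, so f'(x) = 0 ⇔ x^2 + 2*x - 3 = 0.
  Factor: x^2 + 2*x - 3 = (x - 1)*(x + 3) = 0.
  ⇒ x = -3, 1

f''(x) = 2*(-x^3 - 3*x^2 + 9*x + 3)/(x^6 + 9*x^4 + 27*x^2 + 27)
Second-derivative test at each critical point:
  f''(-3) = -1/36 < 0 → local maximum
  f''(1) = 1/4 > 0 → local minimum

Critical points: x = -3 (local maximum); x = 1 (local minimum)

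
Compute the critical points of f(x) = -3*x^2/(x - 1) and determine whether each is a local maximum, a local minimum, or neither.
f'(x) = 3*x*(2 - x)/(x - 1)^2

Solve f'(x) = 0:
  f'(x) = -3*x*(x - 2)/(x - 1)^2; the denominator is positive wherever f is defined, so f'(x) = 0 ⇔ -3*x^2 + 6*x = 0.
  Factor: -3*x^2 + 6*x = -3*x*(x - 2) = 0.
  ⇒ x = 0, 2

f''(x) = -6/(x^3 - 3*x^2 + 3*x - 1)
Second-derivative test at each critical point:
  f''(0) = 6 > 0 → local minimum
  f''(2) = -6 < 0 → local maximum

Critical points: x = 0 (local minimum); x = 2 (local maximum)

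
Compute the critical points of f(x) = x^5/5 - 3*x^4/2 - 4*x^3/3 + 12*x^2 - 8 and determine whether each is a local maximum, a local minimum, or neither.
f'(x) = x*(x^3 - 6*x^2 - 4*x + 24)

Solve f'(x) = 0:
  Factor: x^4 - 6*x^3 - 4*x^2 + 24*x = x*(x - 6)*(x - 2)*(x + 2) = 0.
  ⇒ x = -2, 0, 2, 6

f''(x) = 4*x^3 - 18*x^2 - 8*x + 24
Second-derivative test at each critical point:
  f''(-2) = -64 < 0 → local maximum
  f''(0) = 24 > 0 → local minimum
  f''(2) = -32 < 0 → local maximum
  f''(6) = 192 > 0 → local minimum

Critical points: x = -2 (local maximum); x = 0 (local minimum); x = 2 (local maximum); x = 6 (local minimum)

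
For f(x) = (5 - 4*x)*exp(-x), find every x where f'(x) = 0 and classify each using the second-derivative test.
f'(x) = (4*x - 9)*exp(-x)

Solve f'(x) = 0:
  f'(x) = (4*x - 9)·exp(-x) and exp(-x) > 0 for every x, so f'(x) = 0 ⇔ 4*x - 9 = 0.
  4*x - 9 = 0.
  ⇒ x = 9/4

f''(x) = (13 - 4*x)*exp(-x)
Second-derivative test at each critical point:
  f''(9/4) = 0.4216 > 0 → local minimum

Critical points: x = 9/4 (local minimum)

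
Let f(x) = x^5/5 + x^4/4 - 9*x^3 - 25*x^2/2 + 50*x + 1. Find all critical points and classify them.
f'(x) = x^4 + x^3 - 27*x^2 - 25*x + 50

Solve f'(x) = 0:
  Factor: x^4 + x^3 - 27*x^2 - 25*x + 50 = (x - 5)*(x - 1)*(x + 2)*(x + 5) = 0.
  ⇒ x = -5, -2, 1, 5

f''(x) = 4*x^3 + 3*x^2 - 54*x - 25
Second-derivative test at each critical point:
  f''(-5) = -180 < 0 → local maximum
  f''(-2) = 63 > 0 → local minimum
  f''(1) = -72 < 0 → local maximum
  f''(5) = 280 > 0 → local minimum

Critical points: x = -5 (local maximum); x = -2 (local minimum); x = 1 (local maximum); x = 5 (local minimum)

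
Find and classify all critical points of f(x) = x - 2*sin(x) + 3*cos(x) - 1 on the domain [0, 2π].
f'(x) = -3*sin(x) - 2*cos(x) + 1

Solve f'(x) = 0 on [0, 2π]:
  f'(x) = 0 ⇔ -3*sin(x) - 2*cos(x) = -1. Write the left side as R·cos(x + φ) with R = √((-2)² + 3²) = sqrt(13), cos φ = -2*sqrt(13)/13, sin φ = 3*sqrt(13)/13; then cos(x + φ) = -sqrt(13)/13. Solve for x and keep the solutions lying in [0, 2π].
  ⇒ x = atan((3 + 4*sqrt(3))/(2 - 6*sqrt(3))) + pi ≈ 2.2726, atan((3 - 4*sqrt(3))/(2 + 6*sqrt(3))) + 2*pi ≈ 5.9762

f''(x) = 2*sin(x) - 3*cos(x)
Second-derivative test at each critical point:
  f''(2.2726) = 3.4641 > 0 → local minimum
  f''(5.9762) = -3.4641 < 0 → local maximum

Critical points: x = atan((3 + 4*sqrt(3))/(2 - 6*sqrt(3))) + pi ≈ 2.2726 (local minimum); x = atan((3 - 4*sqrt(3))/(2 + 6*sqrt(3))) + 2*pi ≈ 5.9762 (local maximum)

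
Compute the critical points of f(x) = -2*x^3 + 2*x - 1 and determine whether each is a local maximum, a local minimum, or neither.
f'(x) = 2 - 6*x^2

Solve f'(x) = 0:
  Factor: 2 - 6*x^2 = -2*(3*x^2 - 1); 3*x^2 - 1 = 0 has no rational roots; quadratic formula: x = (0 ± √12)/6.
  ⇒ x = -sqrt(3)/3 ≈ -0.5774, sqrt(3)/3 ≈ 0.5774

f''(x) = -12*x
Second-derivative test at each critical point:
  f''(-0.5774) = 6.9282 > 0 → local minimum
  f''(0.5774) = -6.9282 < 0 → local maximum

Critical points: x = -sqrt(3)/3 ≈ -0.5774 (local minimum); x = sqrt(3)/3 ≈ 0.5774 (local maximum)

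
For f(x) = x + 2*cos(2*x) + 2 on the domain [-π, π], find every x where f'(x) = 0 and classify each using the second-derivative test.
f'(x) = 1 - 4*sin(2*x)

Solve f'(x) = 0 on [-π, π]:
  f'(x) = 0 ⇔ sin(2*x) = 1/4, i.e. 2*x = arcsin(1/4) + 2nπ or 2*x = π − arcsin(1/4) + 2nπ; keep the solutions lying in [-π, π].
  ⇒ x = -pi + asin(1/4)/2 ≈ -3.0153, -pi/2 - asin(1/4)/2 ≈ -1.6971, asin(1/4)/2 ≈ 0.1263, -asin(1/4)/2 + pi/2 ≈ 1.4445

f''(x) = -8*cos(2*x)
Second-derivative test at each critical point:
  f''(-3.0153) = -7.7460 < 0 → local maximum
  f''(-1.6971) = 7.7460 > 0 → local minimum
  f''(0.1263) = -7.7460 < 0 → local maximum
  f''(1.4445) = 7.7460 > 0 → local minimum

Critical points: x = -pi + asin(1/4)/2 ≈ -3.0153 (local maximum); x = -pi/2 - asin(1/4)/2 ≈ -1.6971 (local minimum); x = asin(1/4)/2 ≈ 0.1263 (local maximum); x = -asin(1/4)/2 + pi/2 ≈ 1.4445 (local minimum)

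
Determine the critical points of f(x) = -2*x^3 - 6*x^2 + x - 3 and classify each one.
f'(x) = -6*x^2 - 12*x + 1

Solve f'(x) = 0:
  6*x^2 + 12*x - 1 = 0 has no rational roots; quadratic formula: x = (-12 ± √168)/12.
  ⇒ x = -sqrt(42)/6 - 1 ≈ -2.0801, -1 + sqrt(42)/6 ≈ 0.0801

f''(x) = -12*x - 12
Second-derivative test at each critical point:
  f''(-2.0801) = 12.9615 > 0 → local minimum
  f''(0.0801) = -12.9615 < 0 → local maximum

Critical points: x = -sqrt(42)/6 - 1 ≈ -2.0801 (local minimum); x = -1 + sqrt(42)/6 ≈ 0.0801 (local maximum)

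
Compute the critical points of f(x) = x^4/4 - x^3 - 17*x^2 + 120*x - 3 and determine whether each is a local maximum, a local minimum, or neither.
f'(x) = x^3 - 3*x^2 - 34*x + 120

Solve f'(x) = 0:
  Factor: x^3 - 3*x^2 - 34*x + 120 = (x - 5)*(x - 4)*(x + 6) = 0.
  ⇒ x = -6, 4, 5

f''(x) = 3*x^2 - 6*x - 34
Second-derivative test at each critical point:
  f''(-6) = 110 > 0 → local minimum
  f''(4) = -10 < 0 → local maximum
  f''(5) = 11 > 0 → local minimum

Critical points: x = -6 (local minimum); x = 4 (local maximum); x = 5 (local minimum)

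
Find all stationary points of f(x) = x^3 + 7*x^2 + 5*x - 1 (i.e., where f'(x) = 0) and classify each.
f'(x) = 3*x^2 + 14*x + 5

Solve f'(x) = 0:
  3*x^2 + 14*x + 5 = 0 has no rational roots; quadratic formula: x = (-14 ± √136)/6.
  ⇒ x = -7/3 - sqrt(34)/3 ≈ -4.2770, -7/3 + sqrt(34)/3 ≈ -0.3897

f''(x) = 6*x + 14
Second-derivative test at each critical point:
  f''(-4.2770) = -11.6619 < 0 → local maximum
  f''(-0.3897) = 11.6619 > 0 → local minimum

Critical points: x = -7/3 - sqrt(34)/3 ≈ -4.2770 (local maximum); x = -7/3 + sqrt(34)/3 ≈ -0.3897 (local minimum)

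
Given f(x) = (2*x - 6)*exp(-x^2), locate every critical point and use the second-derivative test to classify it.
f'(x) = 2*(-2*x*(x - 3) + 1)*exp(-x^2)

Solve f'(x) = 0:
  f'(x) = (-4*x^2 + 12*x + 2)·exp(-x^2) and exp(-x^2) > 0 for every x, so f'(x) = 0 ⇔ -4*x^2 + 12*x + 2 = 0.
  Factor: -4*x^2 + 12*x + 2 = -2*(2*x^2 - 6*x - 1); 2*x^2 - 6*x - 1 = 0 has no rational roots; quadratic formula: x = (6 ± √44)/4.
  ⇒ x = 3/2 - sqrt(11)/2 ≈ -0.1583, 3/2 + sqrt(11)/2 ≈ 3.1583

f''(x) = 4*(2*x^2*(x - 3) - 3*x + 3)*exp(-x^2)
Second-derivative test at each critical point:
  f''(-0.1583) = 12.9381 > 0 → local minimum
  f''(3.1583) = -0.0006 < 0 → local maximum

Critical points: x = 3/2 - sqrt(11)/2 ≈ -0.1583 (local minimum); x = 3/2 + sqrt(11)/2 ≈ 3.1583 (local maximum)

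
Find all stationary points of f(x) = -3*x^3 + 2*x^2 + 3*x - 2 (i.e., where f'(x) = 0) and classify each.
f'(x) = -9*x^2 + 4*x + 3

Solve f'(x) = 0:
  9*x^2 - 4*x - 3 = 0 has no rational roots; quadratic formula: x = (4 ± √124)/18.
  ⇒ x = 2/9 - sqrt(31)/9 ≈ -0.3964, 2/9 + sqrt(31)/9 ≈ 0.8409

f''(x) = 4 - 18*x
Second-derivative test at each critical point:
  f''(-0.3964) = 11.1355 > 0 → local minimum
  f''(0.8409) = -11.1355 < 0 → local maximum

Critical points: x = 2/9 - sqrt(31)/9 ≈ -0.3964 (local minimum); x = 2/9 + sqrt(31)/9 ≈ 0.8409 (local maximum)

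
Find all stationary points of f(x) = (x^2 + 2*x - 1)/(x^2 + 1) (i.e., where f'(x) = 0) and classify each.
f'(x) = 2*(-x^2 + 2*x + 1)/(x^4 + 2*x^2 + 1)

Solve f'(x) = 0:
  f'(x) = -2*(x^2 - 2*x - 1)/(x^2 + 1)^2; the denominator is positive wherever f is defined, so f'(x) = 0 ⇔ -2*x^2 + 4*x + 2 = 0.
  Factor: -2*x^2 + 4*x + 2 = -2*(x^2 - 2*x - 1); x^2 - 2*x - 1 = 0 has no rational roots; quadratic formula: x = (2 ± √8)/2.
  ⇒ x = 1 - sqrt(2) ≈ -0.4142, 1 + sqrt(2) ≈ 2.4142

f''(x) = 4*(x^3 - 3*x^2 - 3*x + 1)/(x^6 + 3*x^4 + 3*x^2 + 1)
Second-derivative test at each critical point:
  f''(-0.4142) = 4.1213 > 0 → local minimum
  f''(2.4142) = -0.1213 < 0 → local maximum

Critical points: x = 1 - sqrt(2) ≈ -0.4142 (local minimum); x = 1 + sqrt(2) ≈ 2.4142 (local maximum)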